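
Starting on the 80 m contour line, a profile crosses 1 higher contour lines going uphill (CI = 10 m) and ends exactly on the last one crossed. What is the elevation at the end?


elevation = 80 + 1 * 10 = 90 m

90 m


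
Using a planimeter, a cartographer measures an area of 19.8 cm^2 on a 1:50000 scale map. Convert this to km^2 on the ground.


ground_area = 19.8 * (50000/100)^2 = 4950000.0 m^2 = 4.95 km^2

4.95 km^2


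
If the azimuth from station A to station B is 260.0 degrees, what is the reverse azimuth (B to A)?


back azimuth = (260.0 + 180) mod 360 = 80.0 degrees

80.0 degrees


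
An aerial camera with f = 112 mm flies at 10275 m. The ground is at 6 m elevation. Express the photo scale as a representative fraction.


scale = f / (H - h) = 112 mm / 10269 m = 112 / 10269000 = 1:91688

1:91688


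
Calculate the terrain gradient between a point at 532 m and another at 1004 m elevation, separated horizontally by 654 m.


gradient = (1004 - 532) / 654 = 472 / 654 = 0.7217

0.7217


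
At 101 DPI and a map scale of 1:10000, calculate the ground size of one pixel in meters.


pixel_cm = 2.54 / 101 ≈ 0.025149 cm
ground = pixel_cm * 10000 / 100 = 2.54 * 10000 / (101 * 100) = 25400 / 10100 ≈ 2.51 m

2.51 m


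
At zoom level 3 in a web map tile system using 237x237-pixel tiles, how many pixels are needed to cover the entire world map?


tiles per axis = 2^3 = 8
total tiles = 8^2 = 64
pixels per axis = 8 * 237 = 1896
total pixels = 1896^2 = 3594816

3594816 pixels


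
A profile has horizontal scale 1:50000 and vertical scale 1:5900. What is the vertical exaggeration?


VE = horizontal_scale / vertical_scale = 50000 / 5900 ≈ 8.5

8.5x


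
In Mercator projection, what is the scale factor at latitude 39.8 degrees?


SF = 1 / cos(39.8) = 1 / 0.768284 = 1.302

1.302


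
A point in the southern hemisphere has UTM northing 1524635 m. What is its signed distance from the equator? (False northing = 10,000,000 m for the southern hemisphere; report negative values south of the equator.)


For southern: actual = 1524635 - 10000000 = -8475365 m

-8475365 m


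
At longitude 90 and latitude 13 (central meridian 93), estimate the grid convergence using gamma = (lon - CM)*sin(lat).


gamma = (90 - 93) * sin(13) = -3 * 0.224951 = -0.675 degrees

-0.675 degrees


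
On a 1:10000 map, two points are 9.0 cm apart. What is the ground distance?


ground = 9.0 cm * 10000 / 100 = 900.0 m

900.0 m


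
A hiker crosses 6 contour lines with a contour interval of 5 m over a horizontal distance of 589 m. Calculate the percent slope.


elevation change = 6 * 5 = 30 m
slope = 30 / 589 * 100 = 5.1%

5.1%


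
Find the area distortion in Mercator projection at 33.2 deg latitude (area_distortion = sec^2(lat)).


area_distortion = 1/cos^2(33.2) = 1.428

1.428


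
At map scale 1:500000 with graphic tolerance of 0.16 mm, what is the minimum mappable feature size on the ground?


ground = 0.16 mm * 500000 / 1000 = 80.0 m

80.0 m


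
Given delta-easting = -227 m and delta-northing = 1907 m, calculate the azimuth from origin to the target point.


az = atan2(-227, 1907) = -6.8 deg
adjusted to 0-360: 353.2 degrees

353.2 degrees


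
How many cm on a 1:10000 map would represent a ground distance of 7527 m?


map_cm = 7527 * 100 / 10000 = 75.27 cm

75.27 cm


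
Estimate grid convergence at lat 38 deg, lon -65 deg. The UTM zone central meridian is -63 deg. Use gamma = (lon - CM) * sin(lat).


gamma = (-65 - -63) * sin(38) = -2 * 0.615661 = -1.231 degrees

-1.231 degrees


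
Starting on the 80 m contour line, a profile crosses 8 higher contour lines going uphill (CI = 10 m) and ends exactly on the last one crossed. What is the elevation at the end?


elevation = 80 + 8 * 10 = 160 m

160 m


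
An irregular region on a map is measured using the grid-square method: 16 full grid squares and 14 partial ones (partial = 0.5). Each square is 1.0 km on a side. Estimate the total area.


effective squares = 16 + 14 * 0.5 = 23.0
area = 23.0 * 1.0 = 23.0 km^2

23.0 km^2


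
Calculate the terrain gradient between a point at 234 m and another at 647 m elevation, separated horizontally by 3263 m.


gradient = (647 - 234) / 3263 = 413 / 3263 = 0.1266

0.1266


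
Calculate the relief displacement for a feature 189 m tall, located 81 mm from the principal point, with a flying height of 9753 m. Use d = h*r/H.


d = h * r / H = 189 * 81 / 9753 = 1.57 mm

1.57 mm


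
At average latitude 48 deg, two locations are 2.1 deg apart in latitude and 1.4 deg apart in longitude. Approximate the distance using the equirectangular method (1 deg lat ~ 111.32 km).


dlat_km = 2.1 * 111.32 = 233.772
dlon_km = 1.4 * 111.32 * cos(48) ≈ 104.283
dist = sqrt(233.772^2 + 104.283^2) ≈ 256.0 km

256.0 km


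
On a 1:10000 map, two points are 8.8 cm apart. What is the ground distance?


ground = 8.8 cm * 10000 / 100 = 880.0 m

880.0 m


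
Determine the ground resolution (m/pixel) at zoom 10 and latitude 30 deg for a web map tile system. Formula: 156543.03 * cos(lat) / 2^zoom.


res = 156543.03 * cos(30) / 2^10 = 156543.03 * 0.8660254 / 1024 = 132.39 m/pixel

132.39 m/pixel


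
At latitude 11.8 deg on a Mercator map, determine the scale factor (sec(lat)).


SF = 1 / cos(11.8) = 1 / 0.978867 = 1.022

1.022


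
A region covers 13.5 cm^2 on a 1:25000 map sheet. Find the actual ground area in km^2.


ground_area = 13.5 * (25000/100)^2 = 843750.0 m^2 = 0.84375 km^2 ≈ 0.844 km^2

0.844 km^2


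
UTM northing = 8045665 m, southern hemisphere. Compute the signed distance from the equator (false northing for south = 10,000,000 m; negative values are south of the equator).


For southern: actual = 8045665 - 10000000 = -1954335 m

-1954335 m


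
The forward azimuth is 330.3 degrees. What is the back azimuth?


back azimuth = (330.3 + 180) mod 360 = 150.3 degrees

150.3 degrees


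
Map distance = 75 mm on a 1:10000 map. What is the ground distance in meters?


ground = 75 mm * 10000 / 1000 = 750.0 m

750.0 m


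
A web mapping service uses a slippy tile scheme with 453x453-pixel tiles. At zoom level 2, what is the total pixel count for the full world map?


tiles per axis = 2^2 = 4
total tiles = 4^2 = 16
pixels per axis = 4 * 453 = 1812
total pixels = 1812^2 = 3283344

3283344 pixels


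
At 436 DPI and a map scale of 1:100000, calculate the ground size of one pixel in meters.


pixel_cm = 2.54 / 436 ≈ 0.005826 cm
ground = pixel_cm * 100000 / 100 = 2.54 * 100000 / (436 * 100) = 254000 / 43600 ≈ 5.83 m

5.83 m


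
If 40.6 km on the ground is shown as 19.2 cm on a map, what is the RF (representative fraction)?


ground = 40.6 km = 4060000 cm; RF denominator = ground / map = 4060000 / 19.2 ≈ 211458; RF = 1:211458

1:211458


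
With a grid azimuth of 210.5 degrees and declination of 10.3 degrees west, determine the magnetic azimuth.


magnetic azimuth = grid azimuth - declination (east +ve)
mag_az = 210.5 - -10.3 = 220.8 degrees

220.8 degrees


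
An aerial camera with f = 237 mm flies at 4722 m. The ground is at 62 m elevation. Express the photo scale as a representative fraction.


scale = f / (H - h) = 237 mm / 4660 m = 237 / 4660000 = 1:19662

1:19662


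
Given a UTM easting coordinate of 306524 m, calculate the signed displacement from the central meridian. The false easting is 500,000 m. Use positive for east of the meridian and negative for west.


displacement = 306524 - 500000 = -193476 m

-193476 m


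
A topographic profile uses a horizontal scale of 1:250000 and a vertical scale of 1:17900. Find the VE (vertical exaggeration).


VE = horizontal_scale / vertical_scale = 250000 / 17900 ≈ 14.0

14.0x


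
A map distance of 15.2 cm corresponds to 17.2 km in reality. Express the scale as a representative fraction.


ground = 17.2 km = 1720000 cm; RF denominator = ground / map = 1720000 / 15.2 ≈ 113158; RF = 1:113158

1:113158


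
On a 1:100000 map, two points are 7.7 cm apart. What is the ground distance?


ground = 7.7 cm * 100000 / 100 = 7700.0 m = 7.7 km

7.7 km


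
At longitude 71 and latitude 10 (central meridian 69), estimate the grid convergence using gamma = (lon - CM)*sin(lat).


gamma = (71 - 69) * sin(10) = 2 * 0.173648 = 0.347 degrees

0.347 degrees


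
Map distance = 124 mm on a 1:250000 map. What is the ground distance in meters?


ground = 124 mm * 250000 / 1000 = 31000.0 m

31000.0 m


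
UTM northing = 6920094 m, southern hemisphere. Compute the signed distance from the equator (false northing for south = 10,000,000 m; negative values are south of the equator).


For southern: actual = 6920094 - 10000000 = -3079906 m

-3079906 m


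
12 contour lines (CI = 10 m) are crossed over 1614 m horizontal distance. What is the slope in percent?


elevation change = 12 * 10 = 120 m
slope = 120 / 1614 * 100 = 7.4%

7.4%


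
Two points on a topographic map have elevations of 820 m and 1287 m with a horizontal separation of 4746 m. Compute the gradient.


gradient = (1287 - 820) / 4746 = 467 / 4746 = 0.0984

0.0984


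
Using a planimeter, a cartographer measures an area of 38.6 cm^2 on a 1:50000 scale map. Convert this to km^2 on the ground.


ground_area = 38.6 * (50000/100)^2 = 9650000.0 m^2 = 9.65 km^2

9.65 km^2


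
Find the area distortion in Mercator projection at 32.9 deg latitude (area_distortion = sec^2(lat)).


area_distortion = 1/cos^2(32.9) = 1.419

1.419


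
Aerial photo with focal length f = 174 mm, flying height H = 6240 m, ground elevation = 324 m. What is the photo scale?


scale = f / (H - h) = 174 mm / 5916 m = 174 / 5916000 = 1:34000

1:34000


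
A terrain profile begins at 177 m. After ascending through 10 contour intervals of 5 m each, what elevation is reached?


elevation = 177 + 10 * 5 = 227 m

227 m


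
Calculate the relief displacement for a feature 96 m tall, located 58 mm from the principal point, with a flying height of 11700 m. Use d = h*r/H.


d = h * r / H = 96 * 58 / 11700 = 0.48 mm

0.48 mm


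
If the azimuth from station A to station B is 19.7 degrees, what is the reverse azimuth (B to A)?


back azimuth = (19.7 + 180) mod 360 = 199.7 degrees

199.7 degrees


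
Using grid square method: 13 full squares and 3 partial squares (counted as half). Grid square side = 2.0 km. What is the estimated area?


effective squares = 13 + 3 * 0.5 = 14.5
area = 14.5 * 4.0 = 58.0 km^2

58.0 km^2


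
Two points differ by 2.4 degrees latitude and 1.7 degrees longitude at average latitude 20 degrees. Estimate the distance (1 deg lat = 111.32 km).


dlat_km = 2.4 * 111.32 = 267.168
dlon_km = 1.7 * 111.32 * cos(20) ≈ 177.831
dist = sqrt(267.168^2 + 177.831^2) ≈ 320.9 km

320.9 km


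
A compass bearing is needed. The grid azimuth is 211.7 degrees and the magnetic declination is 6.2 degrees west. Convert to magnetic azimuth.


magnetic azimuth = grid azimuth - declination (east +ve)
mag_az = 211.7 - -6.2 = 217.9 degrees

217.9 degrees


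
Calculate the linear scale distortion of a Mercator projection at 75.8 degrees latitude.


SF = 1 / cos(75.8) = 1 / 0.245307 = 4.077

4.077


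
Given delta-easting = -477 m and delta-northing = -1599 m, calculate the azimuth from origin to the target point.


az = atan2(-477, -1599) = -163.4 deg
adjusted to 0-360: 196.6 degrees

196.6 degrees


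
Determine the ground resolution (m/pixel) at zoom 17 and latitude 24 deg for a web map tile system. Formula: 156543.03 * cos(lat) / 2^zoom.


res = 156543.03 * cos(24) / 2^17 = 156543.03 * 0.91354546 / 131072 = 1.09 m/pixel

1.09 m/pixel


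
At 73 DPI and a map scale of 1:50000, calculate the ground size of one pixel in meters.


pixel_cm = 2.54 / 73 ≈ 0.034795 cm
ground = pixel_cm * 50000 / 100 = 2.54 * 50000 / (73 * 100) = 127000 / 7300 ≈ 17.4 m

17.4 m


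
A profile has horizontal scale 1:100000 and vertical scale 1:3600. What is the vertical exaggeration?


VE = horizontal_scale / vertical_scale = 100000 / 3600 ≈ 27.8

27.8x


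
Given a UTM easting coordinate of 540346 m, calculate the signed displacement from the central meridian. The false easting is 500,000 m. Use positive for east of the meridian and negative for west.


displacement = 540346 - 500000 = 40346 m

40346 m


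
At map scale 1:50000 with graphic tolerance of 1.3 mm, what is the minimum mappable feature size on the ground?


ground = 1.3 mm * 50000 / 1000 = 65.0 m

65.0 m


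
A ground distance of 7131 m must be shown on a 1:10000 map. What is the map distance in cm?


map_cm = 7131 * 100 / 10000 = 71.31 cm

71.31 cm


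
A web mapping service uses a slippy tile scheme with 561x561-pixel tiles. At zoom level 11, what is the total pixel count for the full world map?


tiles per axis = 2^11 = 2048
total tiles = 2048^2 = 4194304
pixels per axis = 2048 * 561 = 1148928
total pixels = 1148928^2 = 1320035549184

1320035549184 pixels


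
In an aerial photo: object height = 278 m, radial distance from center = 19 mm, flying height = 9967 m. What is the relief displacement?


d = h * r / H = 278 * 19 / 9967 = 0.53 mm

0.53 mm


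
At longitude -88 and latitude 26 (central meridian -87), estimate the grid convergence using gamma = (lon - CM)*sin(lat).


gamma = (-88 - -87) * sin(26) = -1 * 0.438371 = -0.438 degrees

-0.438 degrees


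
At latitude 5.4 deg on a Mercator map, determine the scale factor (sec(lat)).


SF = 1 / cos(5.4) = 1 / 0.995562 = 1.004

1.004


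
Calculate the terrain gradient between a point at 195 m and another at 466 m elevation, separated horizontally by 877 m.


gradient = (466 - 195) / 877 = 271 / 877 = 0.309

0.309


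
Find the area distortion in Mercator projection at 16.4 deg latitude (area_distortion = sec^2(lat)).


area_distortion = 1/cos^2(16.4) = 1.087

1.087


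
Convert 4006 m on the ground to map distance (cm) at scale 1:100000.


map_cm = 4006 * 100 / 100000 = 4.006 cm ≈ 4.01 cm

4.01 cm


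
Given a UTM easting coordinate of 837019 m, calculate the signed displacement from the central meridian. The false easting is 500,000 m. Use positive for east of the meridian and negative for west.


displacement = 837019 - 500000 = 337019 m

337019 m


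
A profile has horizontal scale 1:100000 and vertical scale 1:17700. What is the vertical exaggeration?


VE = horizontal_scale / vertical_scale = 100000 / 17700 ≈ 5.6

5.6x


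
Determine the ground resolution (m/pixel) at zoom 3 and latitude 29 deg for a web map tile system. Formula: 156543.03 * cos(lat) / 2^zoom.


res = 156543.03 * cos(29) / 2^3 = 156543.03 * 0.87461971 / 8 = 17114.45 m/pixel

17114.45 m/pixel


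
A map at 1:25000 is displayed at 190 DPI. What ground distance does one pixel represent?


pixel_cm = 2.54 / 190 ≈ 0.013368 cm
ground = pixel_cm * 25000 / 100 = 2.54 * 25000 / (190 * 100) = 63500 / 19000 ≈ 3.34 m

3.34 m


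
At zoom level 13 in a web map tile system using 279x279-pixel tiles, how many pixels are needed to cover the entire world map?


tiles per axis = 2^13 = 8192
total tiles = 8192^2 = 67108864
pixels per axis = 8192 * 279 = 2285568
total pixels = 2285568^2 = 5223821082624

5223821082624 pixels


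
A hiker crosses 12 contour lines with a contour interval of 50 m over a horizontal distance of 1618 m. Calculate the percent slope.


elevation change = 12 * 50 = 600 m
slope = 600 / 1618 * 100 = 37.1%

37.1%


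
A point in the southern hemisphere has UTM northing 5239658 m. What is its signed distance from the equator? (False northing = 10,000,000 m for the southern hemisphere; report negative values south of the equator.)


For southern: actual = 5239658 - 10000000 = -4760342 m

-4760342 m


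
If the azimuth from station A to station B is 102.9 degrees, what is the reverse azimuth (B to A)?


back azimuth = (102.9 + 180) mod 360 = 282.9 degrees

282.9 degrees


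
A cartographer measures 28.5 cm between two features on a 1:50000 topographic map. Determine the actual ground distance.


ground = 28.5 cm * 50000 / 100 = 14250.0 m = 14.25 km

14.25 km


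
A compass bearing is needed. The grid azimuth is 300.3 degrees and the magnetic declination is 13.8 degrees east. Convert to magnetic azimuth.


magnetic azimuth = grid azimuth - declination (east +ve)
mag_az = 300.3 - 13.8 = 286.5 degrees

286.5 degrees


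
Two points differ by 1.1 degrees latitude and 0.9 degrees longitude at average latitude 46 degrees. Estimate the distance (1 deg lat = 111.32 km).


dlat_km = 1.1 * 111.32 = 122.452
dlon_km = 0.9 * 111.32 * cos(46) ≈ 69.596
dist = sqrt(122.452^2 + 69.596^2) ≈ 140.8 km

140.8 km


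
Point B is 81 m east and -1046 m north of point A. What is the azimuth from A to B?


az = atan2(81, -1046) = 175.6 deg
adjusted to 0-360: 175.6 degrees

175.6 degrees


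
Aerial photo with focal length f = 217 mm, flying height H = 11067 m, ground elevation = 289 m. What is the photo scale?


scale = f / (H - h) = 217 mm / 10778 m = 217 / 10778000 = 1:49668

1:49668


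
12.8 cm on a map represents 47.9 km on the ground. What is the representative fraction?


ground = 47.9 km = 4790000 cm; RF denominator = ground / map = 4790000 / 12.8 ≈ 374219; RF = 1:374219

1:374219


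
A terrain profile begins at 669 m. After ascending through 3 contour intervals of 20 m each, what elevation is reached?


elevation = 669 + 3 * 20 = 729 m

729 m


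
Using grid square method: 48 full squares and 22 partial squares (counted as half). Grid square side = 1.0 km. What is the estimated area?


effective squares = 48 + 22 * 0.5 = 59.0
area = 59.0 * 1.0 = 59.0 km^2

59.0 km^2


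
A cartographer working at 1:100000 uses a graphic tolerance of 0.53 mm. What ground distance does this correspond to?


ground = 0.53 mm * 100000 / 1000 = 53.0 m

53.0 m


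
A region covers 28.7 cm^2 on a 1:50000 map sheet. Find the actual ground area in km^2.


ground_area = 28.7 * (50000/100)^2 = 7175000.0 m^2 = 7.175 km^2

7.175 km^2


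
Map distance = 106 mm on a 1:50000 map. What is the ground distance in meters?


ground = 106 mm * 50000 / 1000 = 5300.0 m

5300.0 m


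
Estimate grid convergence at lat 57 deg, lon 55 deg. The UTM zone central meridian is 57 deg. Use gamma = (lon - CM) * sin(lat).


gamma = (55 - 57) * sin(57) = -2 * 0.838671 = -1.677 degrees

-1.677 degrees


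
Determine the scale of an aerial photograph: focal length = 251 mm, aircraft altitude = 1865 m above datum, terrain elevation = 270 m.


scale = f / (H - h) = 251 mm / 1595 m = 251 / 1595000 = 1:6355

1:6355


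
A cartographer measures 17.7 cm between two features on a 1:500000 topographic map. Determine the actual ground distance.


ground = 17.7 cm * 500000 / 100 = 88500.0 m = 88.5 km

88.5 km


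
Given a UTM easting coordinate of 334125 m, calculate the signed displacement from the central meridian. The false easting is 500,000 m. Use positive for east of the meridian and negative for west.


displacement = 334125 - 500000 = -165875 m

-165875 m


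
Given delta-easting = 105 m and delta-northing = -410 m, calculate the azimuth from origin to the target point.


az = atan2(105, -410) = 165.6 deg
adjusted to 0-360: 165.6 degrees

165.6 degrees


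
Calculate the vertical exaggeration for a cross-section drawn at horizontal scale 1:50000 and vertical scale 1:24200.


VE = horizontal_scale / vertical_scale = 50000 / 24200 ≈ 2.1

2.1x


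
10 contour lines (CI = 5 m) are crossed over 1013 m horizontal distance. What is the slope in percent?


elevation change = 10 * 5 = 50 m
slope = 50 / 1013 * 100 = 4.9%

4.9%


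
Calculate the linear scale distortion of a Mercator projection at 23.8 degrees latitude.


SF = 1 / cos(23.8) = 1 / 0.91496 = 1.093

1.093


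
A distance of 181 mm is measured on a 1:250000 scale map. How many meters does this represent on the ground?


ground = 181 mm * 250000 / 1000 = 45250.0 m

45250.0 m


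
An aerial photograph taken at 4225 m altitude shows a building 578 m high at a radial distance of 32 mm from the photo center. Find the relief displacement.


d = h * r / H = 578 * 32 / 4225 = 4.38 mm

4.38 mm


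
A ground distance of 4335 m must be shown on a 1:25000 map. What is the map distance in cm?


map_cm = 4335 * 100 / 25000 = 17.34 cm

17.34 cm


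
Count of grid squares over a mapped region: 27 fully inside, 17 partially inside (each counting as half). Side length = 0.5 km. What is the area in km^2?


effective squares = 27 + 17 * 0.5 = 35.5
area = 35.5 * 0.25 = 8.875 km^2

8.875 km^2


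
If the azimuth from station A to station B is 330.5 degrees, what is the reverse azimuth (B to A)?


back azimuth = (330.5 + 180) mod 360 = 150.5 degrees

150.5 degrees


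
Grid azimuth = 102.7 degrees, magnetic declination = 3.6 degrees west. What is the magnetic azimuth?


magnetic azimuth = grid azimuth - declination (east +ve)
mag_az = 102.7 - -3.6 = 106.3 degrees

106.3 degrees


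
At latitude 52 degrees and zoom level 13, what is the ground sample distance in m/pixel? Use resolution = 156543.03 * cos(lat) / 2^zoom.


res = 156543.03 * cos(52) / 2^13 = 156543.03 * 0.61566148 / 8192 = 11.76 m/pixel

11.76 m/pixel


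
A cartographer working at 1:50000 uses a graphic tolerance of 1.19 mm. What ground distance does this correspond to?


ground = 1.19 mm * 50000 / 1000 = 59.5 m

59.5 m


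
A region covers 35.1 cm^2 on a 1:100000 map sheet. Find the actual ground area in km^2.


ground_area = 35.1 * (100000/100)^2 = 35100000.0 m^2 = 35.1 km^2

35.1 km^2


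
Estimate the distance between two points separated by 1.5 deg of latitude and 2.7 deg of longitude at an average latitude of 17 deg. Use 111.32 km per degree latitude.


dlat_km = 1.5 * 111.32 = 166.98
dlon_km = 2.7 * 111.32 * cos(17) ≈ 287.431
dist = sqrt(166.98^2 + 287.431^2) ≈ 332.4 km

332.4 km


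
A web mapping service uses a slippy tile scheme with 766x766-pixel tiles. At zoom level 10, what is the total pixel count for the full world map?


tiles per axis = 2^10 = 1024
total tiles = 1024^2 = 1048576
pixels per axis = 1024 * 766 = 784384
total pixels = 784384^2 = 615258259456

615258259456 pixels


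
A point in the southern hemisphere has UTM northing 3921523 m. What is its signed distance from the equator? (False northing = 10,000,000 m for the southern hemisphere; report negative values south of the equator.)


For southern: actual = 3921523 - 10000000 = -6078477 m

-6078477 m


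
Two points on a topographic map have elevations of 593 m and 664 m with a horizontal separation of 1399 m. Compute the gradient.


gradient = (664 - 593) / 1399 = 71 / 1399 = 0.0508

0.0508


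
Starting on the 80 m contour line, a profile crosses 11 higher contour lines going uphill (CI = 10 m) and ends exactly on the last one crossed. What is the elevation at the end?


elevation = 80 + 11 * 10 = 190 m

190 m


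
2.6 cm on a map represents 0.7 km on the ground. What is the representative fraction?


ground = 0.7 km = 70000 cm; RF denominator = ground / map = 70000 / 2.6 ≈ 26923; RF = 1:26923

1:26923


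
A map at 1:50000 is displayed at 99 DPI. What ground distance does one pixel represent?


pixel_cm = 2.54 / 99 ≈ 0.025657 cm
ground = pixel_cm * 50000 / 100 = 2.54 * 50000 / (99 * 100) = 127000 / 9900 ≈ 12.83 m

12.83 m


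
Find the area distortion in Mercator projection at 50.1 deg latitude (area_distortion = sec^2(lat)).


area_distortion = 1/cos^2(50.1) = 2.43

2.43


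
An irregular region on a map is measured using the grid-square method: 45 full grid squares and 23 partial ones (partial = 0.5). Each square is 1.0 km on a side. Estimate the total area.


effective squares = 45 + 23 * 0.5 = 56.5
area = 56.5 * 1.0 = 56.5 km^2

56.5 km^2


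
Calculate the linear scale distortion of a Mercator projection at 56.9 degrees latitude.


SF = 1 / cos(56.9) = 1 / 0.546102 = 1.831

1.831


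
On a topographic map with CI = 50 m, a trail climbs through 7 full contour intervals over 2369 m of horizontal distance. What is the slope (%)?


elevation change = 7 * 50 = 350 m
slope = 350 / 2369 * 100 = 14.8%

14.8%


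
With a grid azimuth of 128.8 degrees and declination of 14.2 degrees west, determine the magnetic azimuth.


magnetic azimuth = grid azimuth - declination (east +ve)
mag_az = 128.8 - -14.2 = 143.0 degrees

143.0 degrees


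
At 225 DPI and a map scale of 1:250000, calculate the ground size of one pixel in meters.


pixel_cm = 2.54 / 225 ≈ 0.011289 cm
ground = pixel_cm * 250000 / 100 = 2.54 * 250000 / (225 * 100) = 635000 / 22500 ≈ 28.22 m

28.22 m


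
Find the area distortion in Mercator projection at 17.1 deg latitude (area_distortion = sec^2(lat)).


area_distortion = 1/cos^2(17.1) = 1.095

1.095


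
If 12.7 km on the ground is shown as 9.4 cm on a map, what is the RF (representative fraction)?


ground = 12.7 km = 1270000 cm; RF denominator = ground / map = 1270000 / 9.4 ≈ 135106; RF = 1:135106

1:135106


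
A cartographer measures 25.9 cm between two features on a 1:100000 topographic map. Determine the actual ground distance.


ground = 25.9 cm * 100000 / 100 = 25900.0 m = 25.9 km

25.9 km


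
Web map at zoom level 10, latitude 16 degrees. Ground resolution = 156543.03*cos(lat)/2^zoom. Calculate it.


res = 156543.03 * cos(16) / 2^10 = 156543.03 * 0.9612617 / 1024 = 146.95 m/pixel

146.95 m/pixel


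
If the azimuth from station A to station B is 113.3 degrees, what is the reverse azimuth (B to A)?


back azimuth = (113.3 + 180) mod 360 = 293.3 degrees

293.3 degrees


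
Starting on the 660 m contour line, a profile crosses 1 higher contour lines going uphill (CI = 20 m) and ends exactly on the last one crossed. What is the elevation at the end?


elevation = 660 + 1 * 20 = 680 m

680 m


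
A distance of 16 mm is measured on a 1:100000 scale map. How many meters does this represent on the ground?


ground = 16 mm * 100000 / 1000 = 1600.0 m

1600.0 m


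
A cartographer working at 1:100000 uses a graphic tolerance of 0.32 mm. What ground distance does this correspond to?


ground = 0.32 mm * 100000 / 1000 = 32.0 m

32.0 m


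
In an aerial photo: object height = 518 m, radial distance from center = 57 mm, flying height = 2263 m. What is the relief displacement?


d = h * r / H = 518 * 57 / 2263 = 13.05 mm

13.05 mm


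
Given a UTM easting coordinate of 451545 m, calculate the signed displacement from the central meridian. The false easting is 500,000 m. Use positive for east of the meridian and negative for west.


displacement = 451545 - 500000 = -48455 m

-48455 m


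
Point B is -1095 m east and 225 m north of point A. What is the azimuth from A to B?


az = atan2(-1095, 225) = -78.4 deg
adjusted to 0-360: 281.6 degrees

281.6 degrees


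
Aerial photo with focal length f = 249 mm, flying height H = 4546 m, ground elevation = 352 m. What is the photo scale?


scale = f / (H - h) = 249 mm / 4194 m = 249 / 4194000 = 1:16843

1:16843


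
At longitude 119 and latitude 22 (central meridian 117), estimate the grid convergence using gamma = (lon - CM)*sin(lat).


gamma = (119 - 117) * sin(22) = 2 * 0.374607 = 0.749 degrees

0.749 degrees


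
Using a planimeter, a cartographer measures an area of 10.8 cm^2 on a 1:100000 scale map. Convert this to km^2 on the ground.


ground_area = 10.8 * (100000/100)^2 = 10800000.0 m^2 = 10.8 km^2

10.8 km^2


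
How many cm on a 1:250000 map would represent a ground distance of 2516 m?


map_cm = 2516 * 100 / 250000 = 1.0064 cm ≈ 1.01 cm

1.01 cm


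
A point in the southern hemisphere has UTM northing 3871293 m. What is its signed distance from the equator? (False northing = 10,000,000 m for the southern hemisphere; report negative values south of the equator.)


For southern: actual = 3871293 - 10000000 = -6128707 m

-6128707 m


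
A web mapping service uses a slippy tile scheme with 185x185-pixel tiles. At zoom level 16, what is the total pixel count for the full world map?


tiles per axis = 2^16 = 65536
total tiles = 65536^2 = 4294967296
pixels per axis = 65536 * 185 = 12124160
total pixels = 12124160^2 = 146995255705600

146995255705600 pixels


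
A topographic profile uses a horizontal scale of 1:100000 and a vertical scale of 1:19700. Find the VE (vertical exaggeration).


VE = horizontal_scale / vertical_scale = 100000 / 19700 ≈ 5.1

5.1x


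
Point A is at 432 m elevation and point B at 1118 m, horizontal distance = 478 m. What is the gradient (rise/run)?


gradient = (1118 - 432) / 478 = 686 / 478 = 1.4351

1.4351


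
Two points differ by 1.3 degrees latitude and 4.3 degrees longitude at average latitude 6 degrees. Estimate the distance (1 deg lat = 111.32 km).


dlat_km = 1.3 * 111.32 = 144.716
dlon_km = 4.3 * 111.32 * cos(6) ≈ 476.054
dist = sqrt(144.716^2 + 476.054^2) ≈ 497.6 km

497.6 km


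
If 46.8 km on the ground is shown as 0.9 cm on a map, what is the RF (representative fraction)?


ground = 46.8 km = 4680000 cm; RF denominator = ground / map = 4680000 / 0.9 = 5200000; RF = 1:5200000

1:5200000


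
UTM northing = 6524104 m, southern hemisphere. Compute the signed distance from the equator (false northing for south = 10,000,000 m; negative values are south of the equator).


For southern: actual = 6524104 - 10000000 = -3475896 m

-3475896 m


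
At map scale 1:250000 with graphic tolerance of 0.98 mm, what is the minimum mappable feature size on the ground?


ground = 0.98 mm * 250000 / 1000 = 245.0 m

245.0 m


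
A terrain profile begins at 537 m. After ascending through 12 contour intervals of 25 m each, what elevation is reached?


elevation = 537 + 12 * 25 = 837 m

837 m


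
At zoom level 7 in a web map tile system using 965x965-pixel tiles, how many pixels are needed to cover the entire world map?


tiles per axis = 2^7 = 128
total tiles = 128^2 = 16384
pixels per axis = 128 * 965 = 123520
total pixels = 123520^2 = 15257190400

15257190400 pixels


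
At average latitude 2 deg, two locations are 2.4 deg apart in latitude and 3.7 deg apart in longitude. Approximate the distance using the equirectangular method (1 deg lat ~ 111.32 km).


dlat_km = 2.4 * 111.32 = 267.168
dlon_km = 3.7 * 111.32 * cos(2) ≈ 411.633
dist = sqrt(267.168^2 + 411.633^2) ≈ 490.7 km

490.7 km


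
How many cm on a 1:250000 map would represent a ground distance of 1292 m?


map_cm = 1292 * 100 / 250000 = 0.5168 cm ≈ 0.52 cm

0.52 cm


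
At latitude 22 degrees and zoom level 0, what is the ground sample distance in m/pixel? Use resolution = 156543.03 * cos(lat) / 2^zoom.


res = 156543.03 * cos(22) / 2^0 = 156543.03 * 0.92718385 / 1 = 145144.17 m/pixel

145144.17 m/pixel


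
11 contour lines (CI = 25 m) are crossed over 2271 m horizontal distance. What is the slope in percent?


elevation change = 11 * 25 = 275 m
slope = 275 / 2271 * 100 = 12.1%

12.1%


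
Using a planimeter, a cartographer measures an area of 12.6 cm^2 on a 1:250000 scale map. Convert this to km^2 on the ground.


ground_area = 12.6 * (250000/100)^2 = 78750000.0 m^2 = 78.75 km^2

78.75 km^2


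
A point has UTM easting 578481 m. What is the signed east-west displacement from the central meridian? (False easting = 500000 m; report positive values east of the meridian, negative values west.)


displacement = 578481 - 500000 = 78481 m

78481 m


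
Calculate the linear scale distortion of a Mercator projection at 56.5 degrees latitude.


SF = 1 / cos(56.5) = 1 / 0.551937 = 1.812

1.812


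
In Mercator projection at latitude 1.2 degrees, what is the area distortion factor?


area_distortion = 1/cos^2(1.2) = 1.0

1.0


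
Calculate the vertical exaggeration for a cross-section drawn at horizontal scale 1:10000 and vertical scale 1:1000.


VE = horizontal_scale / vertical_scale = 10000 / 1000 = 10.0

10.0x


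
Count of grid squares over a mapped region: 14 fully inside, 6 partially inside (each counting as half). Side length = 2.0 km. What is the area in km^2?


effective squares = 14 + 6 * 0.5 = 17.0
area = 17.0 * 4.0 = 68.0 km^2

68.0 km^2


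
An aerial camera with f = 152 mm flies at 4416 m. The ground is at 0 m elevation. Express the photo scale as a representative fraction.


scale = f / (H - h) = 152 mm / 4416 m = 152 / 4416000 = 1:29053

1:29053


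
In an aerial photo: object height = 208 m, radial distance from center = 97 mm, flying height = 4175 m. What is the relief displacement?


d = h * r / H = 208 * 97 / 4175 = 4.83 mm

4.83 mm


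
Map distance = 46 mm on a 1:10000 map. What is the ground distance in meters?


ground = 46 mm * 10000 / 1000 = 460.0 m

460.0 m


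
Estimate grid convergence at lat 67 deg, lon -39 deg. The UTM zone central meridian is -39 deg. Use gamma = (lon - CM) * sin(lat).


gamma = (-39 - -39) * sin(67) = 0 * 0.920505 = 0.0 degrees

0.0 degrees


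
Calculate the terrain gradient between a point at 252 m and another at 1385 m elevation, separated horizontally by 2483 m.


gradient = (1385 - 252) / 2483 = 1133 / 2483 = 0.4563

0.4563


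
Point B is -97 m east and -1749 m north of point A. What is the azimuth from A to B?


az = atan2(-97, -1749) = -176.8 deg
adjusted to 0-360: 183.2 degrees

183.2 degrees


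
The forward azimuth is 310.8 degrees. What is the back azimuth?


back azimuth = (310.8 + 180) mod 360 = 130.8 degrees

130.8 degrees


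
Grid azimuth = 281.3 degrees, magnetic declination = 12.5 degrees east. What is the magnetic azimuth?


magnetic azimuth = grid azimuth - declination (east +ve)
mag_az = 281.3 - 12.5 = 268.8 degrees

268.8 degrees


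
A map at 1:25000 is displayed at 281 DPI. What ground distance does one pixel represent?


pixel_cm = 2.54 / 281 ≈ 0.009039 cm
ground = pixel_cm * 25000 / 100 = 2.54 * 25000 / (281 * 100) = 63500 / 28100 ≈ 2.26 m

2.26 m


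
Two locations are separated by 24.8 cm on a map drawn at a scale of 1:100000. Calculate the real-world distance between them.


ground = 24.8 cm * 100000 / 100 = 24800.0 m = 24.8 km

24.8 km


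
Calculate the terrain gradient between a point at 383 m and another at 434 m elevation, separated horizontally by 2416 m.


gradient = (434 - 383) / 2416 = 51 / 2416 = 0.0211

0.0211


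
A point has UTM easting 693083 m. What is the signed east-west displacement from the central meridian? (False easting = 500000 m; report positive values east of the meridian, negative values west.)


displacement = 693083 - 500000 = 193083 m

193083 m


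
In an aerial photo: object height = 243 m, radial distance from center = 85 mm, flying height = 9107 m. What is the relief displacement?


d = h * r / H = 243 * 85 / 9107 = 2.27 mm

2.27 mm


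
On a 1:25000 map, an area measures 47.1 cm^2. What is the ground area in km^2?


ground_area = 47.1 * (25000/100)^2 = 2943750.0 m^2 = 2.94375 km^2 ≈ 2.944 km^2

2.944 km^2


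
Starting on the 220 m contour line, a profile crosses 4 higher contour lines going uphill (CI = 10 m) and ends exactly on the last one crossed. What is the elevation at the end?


elevation = 220 + 4 * 10 = 260 m

260 m


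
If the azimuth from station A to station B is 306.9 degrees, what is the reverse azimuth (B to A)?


back azimuth = (306.9 + 180) mod 360 = 126.9 degrees

126.9 degrees


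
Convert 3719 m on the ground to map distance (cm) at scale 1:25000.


map_cm = 3719 * 100 / 25000 = 14.876 cm ≈ 14.88 cm

14.88 cm


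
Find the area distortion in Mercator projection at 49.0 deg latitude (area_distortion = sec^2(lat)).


area_distortion = 1/cos^2(49.0) = 2.323

2.323


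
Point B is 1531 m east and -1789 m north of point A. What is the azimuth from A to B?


az = atan2(1531, -1789) = 139.4 deg
adjusted to 0-360: 139.4 degrees

139.4 degrees


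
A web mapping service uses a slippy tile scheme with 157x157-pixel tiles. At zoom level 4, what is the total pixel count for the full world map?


tiles per axis = 2^4 = 16
total tiles = 16^2 = 256
pixels per axis = 16 * 157 = 2512
total pixels = 2512^2 = 6310144

6310144 pixels


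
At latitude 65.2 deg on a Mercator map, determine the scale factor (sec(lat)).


SF = 1 / cos(65.2) = 1 / 0.419452 = 2.384

2.384


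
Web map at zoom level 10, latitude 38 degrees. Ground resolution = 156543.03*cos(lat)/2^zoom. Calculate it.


res = 156543.03 * cos(38) / 2^10 = 156543.03 * 0.78801075 / 1024 = 120.47 m/pixel

120.47 m/pixel


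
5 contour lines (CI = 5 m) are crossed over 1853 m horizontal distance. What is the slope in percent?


elevation change = 5 * 5 = 25 m
slope = 25 / 1853 * 100 = 1.3%

1.3%


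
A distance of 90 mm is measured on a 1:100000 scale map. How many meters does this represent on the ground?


ground = 90 mm * 100000 / 1000 = 9000.0 m

9000.0 m


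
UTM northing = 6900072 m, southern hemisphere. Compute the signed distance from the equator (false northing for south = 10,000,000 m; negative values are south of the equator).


For southern: actual = 6900072 - 10000000 = -3099928 m

-3099928 m


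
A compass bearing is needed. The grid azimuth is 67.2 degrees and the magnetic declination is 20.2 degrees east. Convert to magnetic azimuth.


magnetic azimuth = grid azimuth - declination (east +ve)
mag_az = 67.2 - 20.2 = 47.0 degrees

47.0 degrees


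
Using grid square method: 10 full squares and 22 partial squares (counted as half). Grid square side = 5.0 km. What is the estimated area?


effective squares = 10 + 22 * 0.5 = 21.0
area = 21.0 * 25.0 = 525.0 km^2

525.0 km^2


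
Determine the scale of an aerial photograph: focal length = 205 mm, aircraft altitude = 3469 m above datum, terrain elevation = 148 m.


scale = f / (H - h) = 205 mm / 3321 m = 205 / 3321000 = 1:16200

1:16200


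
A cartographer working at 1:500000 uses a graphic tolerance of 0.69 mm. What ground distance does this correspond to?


ground = 0.69 mm * 500000 / 1000 = 345.0 m

345.0 m


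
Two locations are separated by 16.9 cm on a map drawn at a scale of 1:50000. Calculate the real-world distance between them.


ground = 16.9 cm * 50000 / 100 = 8450.0 m = 8.45 km

8.45 km


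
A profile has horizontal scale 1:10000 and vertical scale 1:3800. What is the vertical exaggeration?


VE = horizontal_scale / vertical_scale = 10000 / 3800 ≈ 2.6

2.6x


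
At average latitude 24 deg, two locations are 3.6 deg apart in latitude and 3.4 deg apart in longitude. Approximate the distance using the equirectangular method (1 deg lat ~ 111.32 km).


dlat_km = 3.6 * 111.32 = 400.752
dlon_km = 3.4 * 111.32 * cos(24) ≈ 345.766
dist = sqrt(400.752^2 + 345.766^2) ≈ 529.3 km

529.3 km


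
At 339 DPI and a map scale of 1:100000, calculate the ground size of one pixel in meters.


pixel_cm = 2.54 / 339 ≈ 0.007493 cm
ground = pixel_cm * 100000 / 100 = 2.54 * 100000 / (339 * 100) = 254000 / 33900 ≈ 7.49 m

7.49 m


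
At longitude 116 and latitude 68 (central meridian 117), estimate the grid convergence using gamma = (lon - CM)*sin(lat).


gamma = (116 - 117) * sin(68) = -1 * 0.927184 = -0.927 degrees

-0.927 degrees


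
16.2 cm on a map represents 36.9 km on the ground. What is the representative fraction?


ground = 36.9 km = 3690000 cm; RF denominator = ground / map = 3690000 / 16.2 ≈ 227778; RF = 1:227778

1:227778
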